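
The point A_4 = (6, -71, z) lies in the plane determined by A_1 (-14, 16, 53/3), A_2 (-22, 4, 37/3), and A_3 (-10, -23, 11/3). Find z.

The plane through A_1, A_2, A_3 has equation −40x − (400/3)y + 360z = 14360/3.
Substituting A_4: (360)z + (27680/3) = 14360/3, so z = -37/3.

-37/3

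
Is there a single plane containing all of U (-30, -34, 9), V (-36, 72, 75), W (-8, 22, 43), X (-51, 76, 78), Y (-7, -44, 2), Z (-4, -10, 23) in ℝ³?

Yes

The plane through U, V, W has normal n = UV × UW = (-92, 1656, -2668) and equation n·P = -77556.
Checking the remaining points: n·X = -77556, n·Y = -77556, n·Z = -77556.
All equal -77556, so all 6 points lie in one plane.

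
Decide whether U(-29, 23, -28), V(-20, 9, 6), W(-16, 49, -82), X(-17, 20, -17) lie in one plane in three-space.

No

With U as base: UV = (9, -14, 34), UW = (13, 26, -54), UX = (12, -3, 11).
UW × UX = (124, -791, -351).
UV · (UW × UX) = 256.
Since 256 ≠ 0, the four points are not coplanar.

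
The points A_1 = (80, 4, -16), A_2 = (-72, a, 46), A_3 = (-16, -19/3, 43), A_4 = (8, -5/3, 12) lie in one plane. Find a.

-25/3

The points are coplanar iff A_1A_2 · (A_1A_3 × A_1A_4) = 0.
Expanding, this is linear in a: (-1560)a + (-13000) = 0.
So a = -25/3.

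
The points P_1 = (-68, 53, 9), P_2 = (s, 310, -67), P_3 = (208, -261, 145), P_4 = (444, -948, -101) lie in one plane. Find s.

-270

Normal to plane P_1P_3P_4: n = (170676, 99992, -115508); plane equation n·P = -7345964.
Requiring n·P_2 = -7345964: (170676)s + (38736556) = -7345964.
So s = -270.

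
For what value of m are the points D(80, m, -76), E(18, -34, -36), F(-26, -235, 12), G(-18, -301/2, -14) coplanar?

The points are coplanar iff DE · (DF × DG) = 0.
Expanding, this is linear in m: (760)m + (-131100) = 0.
So m = 345/2.

345/2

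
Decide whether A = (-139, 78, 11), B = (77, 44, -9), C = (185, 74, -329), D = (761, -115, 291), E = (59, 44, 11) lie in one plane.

No

The plane through A, B, C has normal n = AB × AC = (11480, 66960, 10152) and equation n·P = 3738832.
Checking the remaining points: n·D = 3990112, n·E = 3735232.
Since n·D = 3990112 ≠ 3738832, D is off the plane and the points are not all coplanar.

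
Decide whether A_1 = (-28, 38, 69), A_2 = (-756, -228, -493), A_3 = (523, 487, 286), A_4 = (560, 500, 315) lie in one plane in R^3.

Yes

A normal to the plane through A_1, A_2, A_3 is n = A_1A_2 × A_1A_3 = (194616, -151686, -180306).
The plane has equation n·P = -23654430. For A_4: n·A_4 = -23654430.
Equal, so A_4 lies in the plane and all four are coplanar.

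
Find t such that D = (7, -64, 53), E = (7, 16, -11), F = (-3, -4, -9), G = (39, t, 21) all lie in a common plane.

32

Normal to plane DEF: n = (-1120, 640, 800); plane equation n·P = -6400.
Requiring n·G = -6400: (640)t + (-26880) = -6400.
So t = 32.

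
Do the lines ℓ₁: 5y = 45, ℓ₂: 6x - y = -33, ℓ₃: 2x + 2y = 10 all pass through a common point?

Lines aᵢx + bᵢy = cᵢ with pairwise distinct directions are concurrent exactly when det[aᵢ bᵢ cᵢ] = 0.
Here the determinant is 0.
It vanishes, so the lines are concurrent at (-4, 9).

Yes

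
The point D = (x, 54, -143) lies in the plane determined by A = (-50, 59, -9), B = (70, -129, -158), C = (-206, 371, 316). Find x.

-119

A normal to the plane is n = AB × AC = (-14612, -15756, 8112).
D lies in the plane iff n · AD = 0.
This gives (-14612)x + (-1738828) = 0, so x = -119.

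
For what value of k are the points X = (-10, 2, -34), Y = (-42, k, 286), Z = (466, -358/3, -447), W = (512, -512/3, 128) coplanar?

-26/3

The points are coplanar iff XY · (XZ × XW) = 0.
Expanding, this is linear in k: (-292698)k + (-2536716) = 0.
So k = -26/3.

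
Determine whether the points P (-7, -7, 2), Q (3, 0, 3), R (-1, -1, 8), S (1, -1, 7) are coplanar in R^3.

A normal to the plane through P, Q, R is n = PQ × PR = (36, -54, 18).
The plane has equation n·X = 162. For S: n·S = 216.
216 ≠ 162, so S is off the plane.

No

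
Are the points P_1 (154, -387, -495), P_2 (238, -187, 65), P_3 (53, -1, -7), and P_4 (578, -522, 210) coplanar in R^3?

Yes

With P_1 as base: P_1P_2 = (84, 200, 560), P_1P_3 = (-101, 386, 488), P_1P_4 = (424, -135, 705).
P_1P_3 × P_1P_4 = (338010, 278117, -150029).
P_1P_2 · (P_1P_3 × P_1P_4) = 0.
The scalar triple product vanishes, so the four points are coplanar.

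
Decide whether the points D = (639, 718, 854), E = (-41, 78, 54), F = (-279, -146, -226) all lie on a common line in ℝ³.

DE = (-680, -640, -800), DF = (-918, -864, -1080).
DE × DF = (0, 0, 0).
The cross product vanishes, so the three points are collinear.

Yes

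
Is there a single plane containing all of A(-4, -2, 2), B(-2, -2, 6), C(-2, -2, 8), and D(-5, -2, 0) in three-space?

The four points are coplanar iff the 3×3 determinant with rows AB, AC, AD is zero.
Rows: (2, 0, 4), (2, 0, 6), (-1, 0, -2).
Expanding along the first row: (2)(0) − (0)(2) + (4)(0) = 0.
Zero determinant ⇒ coplanar.

Yes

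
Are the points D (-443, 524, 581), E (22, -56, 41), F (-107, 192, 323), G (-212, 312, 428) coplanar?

A normal to the plane through D, E, F is n = DE × DF = (-29640, -61470, 40500).
The plane has equation n·P = 4450740. For G: n·G = 4439040.
4439040 ≠ 4450740, so G is off the plane.

No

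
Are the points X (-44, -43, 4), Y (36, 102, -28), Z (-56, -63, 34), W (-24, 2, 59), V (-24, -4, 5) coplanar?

The plane through X, Y, Z has normal n = XY × XZ = (3710, -2016, 140) and equation n·P = -75992.
Checking the remaining points: n·W = -84812, n·V = -80276.
Since n·W = -84812 ≠ -75992, W is off the plane and the points are not all coplanar.

No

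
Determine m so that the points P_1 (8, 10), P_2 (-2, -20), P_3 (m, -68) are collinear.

The three points are collinear iff det[P_1P_2; P_1P_3] = 0.
This determinant is linear in m: (30)m + (540) = 0, so m = -18.

-18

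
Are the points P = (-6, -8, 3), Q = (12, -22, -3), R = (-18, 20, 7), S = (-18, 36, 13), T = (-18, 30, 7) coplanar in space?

The plane through P, Q, R has normal n = PQ × PR = (112, 0, 336) and equation n·X = 336.
Checking the remaining points: n·S = 2352, n·T = 336.
Since n·S = 2352 ≠ 336, S is off the plane and the points are not all coplanar.

No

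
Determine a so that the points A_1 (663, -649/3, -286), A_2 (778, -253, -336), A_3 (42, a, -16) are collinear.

-55/3

Direction A_1A_2 = (115, -110/3, -50). From the x-coordinate of A_3, the parameter along the line is τ = (42 − 663)/115 = -27/5.
Then a = (-649/3) + (-27/5)·(-110/3) = -55/3.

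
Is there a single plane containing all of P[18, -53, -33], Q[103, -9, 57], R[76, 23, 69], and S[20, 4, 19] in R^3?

No

The four points are coplanar iff the 3×3 determinant with rows PQ, PR, PS is zero.
Rows: (85, 44, 90), (58, 76, 102), (2, 57, 52).
Expanding along the first row: (85)(-1862) − (44)(2812) + (90)(3154) = 1862.
Nonzero ⇒ not coplanar.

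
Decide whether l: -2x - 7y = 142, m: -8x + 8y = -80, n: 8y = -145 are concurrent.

Intersecting l and m: solving the 2×2 system gives (x, y) = (-8, -18).
Substitute into n: (0)(-8) + (8)(-18) = -144.
But n requires -145 ≠ -144, so the three lines have no common point.

No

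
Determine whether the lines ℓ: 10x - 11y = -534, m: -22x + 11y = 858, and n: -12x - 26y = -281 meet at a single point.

The three lines meet at one point iff the augmented coefficient matrix [aᵢ bᵢ cᵢ] has rank < 3, i.e. its determinant vanishes.
Here the determinant is -2508.
Nonzero, so no common point exists.

No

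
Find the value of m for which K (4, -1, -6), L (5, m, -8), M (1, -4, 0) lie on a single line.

Collinearity requires KL × KM = 0; each component is linear in m.
The x-component gives (6)m + (0) = 0, so m = 0.
The remaining components then also vanish.

0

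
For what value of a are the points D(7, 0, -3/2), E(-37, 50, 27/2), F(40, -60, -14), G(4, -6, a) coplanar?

-1

Normal to plane DEF: n = (275, -55, 990); plane equation n·P = 440.
Requiring n·G = 440: (990)a + (1430) = 440.
So a = -1.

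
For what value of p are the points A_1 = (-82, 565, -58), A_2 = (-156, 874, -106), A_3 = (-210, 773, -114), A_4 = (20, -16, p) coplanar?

Normal to plane A_1A_2A_3: n = (-7320, 2000, 24160); plane equation n·P = 328960.
Requiring n·A_4 = 328960: (24160)p + (-178400) = 328960.
So p = 21.

21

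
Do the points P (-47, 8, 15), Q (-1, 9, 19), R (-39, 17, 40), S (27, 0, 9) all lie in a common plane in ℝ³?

No

A normal to the plane through P, Q, R is n = PQ × PR = (-11, -1118, 406).
The plane has equation n·X = -2337. For S: n·S = 3357.
3357 ≠ -2337, so S is off the plane.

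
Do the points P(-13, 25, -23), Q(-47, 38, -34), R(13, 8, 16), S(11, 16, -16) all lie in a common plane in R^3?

Yes

The four points are coplanar iff the 3×3 determinant with rows PQ, PR, PS is zero.
Rows: (-34, 13, -11), (26, -17, 39), (24, -9, 7).
Expanding along the first row: (-34)(232) − (13)(-754) + (-11)(174) = 0.
Zero determinant ⇒ coplanar.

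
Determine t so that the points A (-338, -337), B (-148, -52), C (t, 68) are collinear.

-68

The three points are collinear iff det[AB; AC] = 0.
This determinant is linear in t: (-285)t + (-19380) = 0, so t = -68.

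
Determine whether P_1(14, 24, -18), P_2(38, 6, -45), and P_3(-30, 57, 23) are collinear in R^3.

P_1P_2 = (24, -18, -27), P_1P_3 = (-44, 33, 41).
Comparing components 2 and 3: (-18)(41) − (-27)(33) = 153 ≠ 0, so P_1P_2 and P_1P_3 are not parallel and the points are not collinear.

No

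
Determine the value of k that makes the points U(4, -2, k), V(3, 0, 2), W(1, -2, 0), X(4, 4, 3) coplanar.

The points are coplanar iff UV · (UW × UX) = 0.
Expanding, this is linear in k: (6)k + (-18) = 0.
So k = 3.

3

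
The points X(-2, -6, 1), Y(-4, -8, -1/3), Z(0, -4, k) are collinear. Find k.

7/3

Direction XY = (-2, -2, -4/3). From the x-coordinate of Z, the parameter along the line is τ = (0 − (-2))/(-2) = -1.
Then k = 1 + (-1)·(-4/3) = 7/3.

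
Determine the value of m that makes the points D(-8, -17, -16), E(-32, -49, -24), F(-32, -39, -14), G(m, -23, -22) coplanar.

The points are coplanar iff DE · (DF × DG) = 0.
Expanding, this is linear in m: (-240)m + (-1920) = 0.
So m = -8.

-8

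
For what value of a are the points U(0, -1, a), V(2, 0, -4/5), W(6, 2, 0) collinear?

Direction VW = (4, 2, 4/5). From the x-coordinate of U, the parameter along the line is τ = (0 − 2)/4 = -1/2.
Then a = (-4/5) + (-1/2)·(4/5) = -6/5.

-6/5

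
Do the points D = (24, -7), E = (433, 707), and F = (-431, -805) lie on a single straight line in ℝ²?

DE = (409, 714), DF = (-455, -798).
If collinear, DF would be a scalar multiple of DE. But (409)·(-798) ≠ (714)·(-455) (difference -1512), so they are not parallel; the points are not collinear.

No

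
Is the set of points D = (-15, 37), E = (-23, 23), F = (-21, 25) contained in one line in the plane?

No

DE = (-8, -14), DF = (-6, -12).
If collinear, DF would be a scalar multiple of DE. But (-8)·(-12) ≠ (-14)·(-6) (difference 12), so they are not parallel; the points are not collinear.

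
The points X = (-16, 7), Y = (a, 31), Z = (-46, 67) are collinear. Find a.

Collinearity: (Y − X) must be parallel to (Z − X) = (-30, 60).
Cross-multiplying the components: (a − (-16))·(60) = (24)·(-30).
Solving gives a = -28.

-28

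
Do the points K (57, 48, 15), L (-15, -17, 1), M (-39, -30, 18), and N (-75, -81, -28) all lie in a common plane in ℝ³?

No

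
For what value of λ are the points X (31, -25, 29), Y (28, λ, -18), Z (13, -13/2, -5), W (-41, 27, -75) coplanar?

13/2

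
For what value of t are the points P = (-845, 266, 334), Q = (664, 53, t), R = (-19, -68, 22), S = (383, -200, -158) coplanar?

-602

The points are coplanar iff PQ · (PR × PS) = 0.
Expanding, this is linear in t: (25236)t + (15192072) = 0.
So t = -602.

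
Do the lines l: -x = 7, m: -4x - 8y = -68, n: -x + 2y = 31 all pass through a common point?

Yes

The three lines meet at one point iff the augmented coefficient matrix [aᵢ bᵢ cᵢ] has rank < 3, i.e. its determinant vanishes.
Here the determinant is 0.
It vanishes, so the lines are concurrent at (-7, 12).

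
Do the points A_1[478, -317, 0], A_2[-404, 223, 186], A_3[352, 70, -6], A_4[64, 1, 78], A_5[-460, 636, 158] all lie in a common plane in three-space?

No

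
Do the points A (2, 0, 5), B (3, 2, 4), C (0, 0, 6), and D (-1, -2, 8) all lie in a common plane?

No

With A as base: AB = (1, 2, -1), AC = (-2, 0, 1), AD = (-3, -2, 3).
AC × AD = (2, 3, 4).
AB · (AC × AD) = 4.
Since 4 ≠ 0, the four points are not coplanar.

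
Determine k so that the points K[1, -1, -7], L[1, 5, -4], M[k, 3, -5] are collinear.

Collinearity requires KL × KM = 0; each component is linear in k.
The y-component gives (3)k + (-3) = 0, so k = 1.
The remaining components then also vanish.

1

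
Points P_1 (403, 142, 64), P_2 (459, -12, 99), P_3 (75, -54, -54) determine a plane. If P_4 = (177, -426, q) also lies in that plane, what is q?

A normal to the plane is n = P_1P_2 × P_1P_3 = (25032, -4872, -61488).
P_4 lies in the plane iff n · P_1P_4 = 0.
This gives (-61488)q + (1045296) = 0, so q = 17.

17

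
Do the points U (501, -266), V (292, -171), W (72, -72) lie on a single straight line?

UV = (-209, 95), UW = (-429, 194).
det[UV; UW] = (-209)(194) − (95)(-429) = 209.
The determinant is nonzero, so they are not collinear.

No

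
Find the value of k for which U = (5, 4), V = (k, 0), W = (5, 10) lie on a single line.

5

The three points are collinear iff det[UV; UW] = 0.
This determinant is linear in k: (6)k + (-30) = 0, so k = 5.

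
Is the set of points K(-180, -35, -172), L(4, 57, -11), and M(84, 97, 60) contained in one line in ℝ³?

KL = (184, 92, 161), KM = (264, 132, 232).
KL × KM = (92, -184, 0).
The cross product is nonzero, so the points do not lie on one line.

No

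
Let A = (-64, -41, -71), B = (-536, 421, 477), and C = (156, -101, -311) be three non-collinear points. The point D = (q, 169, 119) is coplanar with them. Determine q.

-223

A normal to the plane is n = AB × AC = (-78000, 7280, -73320).
D lies in the plane iff n · AD = 0.
This gives (-78000)q + (-17394000) = 0, so q = -223.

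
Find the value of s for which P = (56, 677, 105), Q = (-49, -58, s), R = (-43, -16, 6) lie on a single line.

Direction PR = (-99, -693, -99). From the x-coordinate of Q, the parameter along the line is τ = (-49 − 56)/(-99) = 35/33.
Then s = 105 + 35/33·(-99) = 0.

0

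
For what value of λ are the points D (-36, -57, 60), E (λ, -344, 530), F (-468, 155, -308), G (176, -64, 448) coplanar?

534

Normal to plane DFG: n = (79680, 89600, -41920); plane equation n·P = -10490880.
Requiring n·E = -10490880: (79680)λ + (-53040000) = -10490880.
So λ = 534.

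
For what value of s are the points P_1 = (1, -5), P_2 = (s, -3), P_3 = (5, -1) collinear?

3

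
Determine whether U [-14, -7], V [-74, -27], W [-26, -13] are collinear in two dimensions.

No

UV = (-60, -20), UW = (-12, -6).
If collinear, UW would be a scalar multiple of UV. But (-60)·(-6) ≠ (-20)·(-12) (difference 120), so they are not parallel; the points are not collinear.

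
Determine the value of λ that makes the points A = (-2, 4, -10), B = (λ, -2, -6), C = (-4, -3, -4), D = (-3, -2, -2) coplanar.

Normal to plane ACD: n = (-20, 10, 5); plane equation n·P = 30.
Requiring n·B = 30: (-20)λ + (-50) = 30.
So λ = -4.

-4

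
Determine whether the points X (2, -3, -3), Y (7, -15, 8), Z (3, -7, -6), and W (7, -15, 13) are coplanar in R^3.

No

With X as base: XY = (5, -12, 11), XZ = (1, -4, -3), XW = (5, -12, 16).
XZ × XW = (-100, -31, 8).
XY · (XZ × XW) = -40.
Since -40 ≠ 0, the four points are not coplanar.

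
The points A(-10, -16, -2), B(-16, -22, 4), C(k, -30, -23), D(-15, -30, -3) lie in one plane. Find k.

-3

Normal to plane ABD: n = (90, -36, 54); plane equation n·P = -432.
Requiring n·C = -432: (90)k + (-162) = -432.
So k = -3.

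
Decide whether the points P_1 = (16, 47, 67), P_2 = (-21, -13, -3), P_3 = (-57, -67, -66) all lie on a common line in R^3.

P_1P_2 = (-37, -60, -70), P_1P_3 = (-73, -114, -133).
P_1P_2 × P_1P_3 = (0, 189, -162).
The cross product is nonzero, so the points do not lie on one line.

No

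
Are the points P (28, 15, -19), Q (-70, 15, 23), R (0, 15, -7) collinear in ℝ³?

Yes

PQ = (-98, 0, 42), PR = (-28, 0, 12).
Each component of PR is 2/7 times the corresponding component of PQ, so PR = 2/7·PQ and the points are collinear.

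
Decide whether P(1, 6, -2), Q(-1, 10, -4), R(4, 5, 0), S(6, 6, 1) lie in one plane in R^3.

Yes

A normal to the plane through P, Q, R is n = PQ × PR = (6, -2, -10).
The plane has equation n·X = 14. For S: n·S = 14.
Equal, so S lies in the plane and all four are coplanar.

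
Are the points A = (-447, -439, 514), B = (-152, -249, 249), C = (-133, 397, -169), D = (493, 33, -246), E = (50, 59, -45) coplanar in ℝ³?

The plane through A, B, C has normal n = AB × AC = (91770, 118275, 186960) and equation n·P = 3153525.
Checking the remaining points: n·D = 3153525, n·E = 3153525.
All equal 3153525, so all 5 points lie in one plane.

Yes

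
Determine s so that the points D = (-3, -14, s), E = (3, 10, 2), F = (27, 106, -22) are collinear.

Collinearity requires DE × DF = 0; each component is linear in s.
The x-component gives (96)s + (-768) = 0, so s = 8.
The remaining components then also vanish.

8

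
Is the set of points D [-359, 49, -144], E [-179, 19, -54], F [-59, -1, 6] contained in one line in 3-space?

DE = (180, -30, 90), DF = (300, -50, 150).
DE × DF = (0, 0, 0).
The cross product vanishes, so the three points are collinear.

Yes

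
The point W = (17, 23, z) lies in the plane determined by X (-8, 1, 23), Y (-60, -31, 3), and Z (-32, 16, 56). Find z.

A normal to the plane is n = XY × XZ = (-756, 2196, -1548).
W lies in the plane iff n · XW = 0.
This gives (-1548)z + (65016) = 0, so z = 42.

42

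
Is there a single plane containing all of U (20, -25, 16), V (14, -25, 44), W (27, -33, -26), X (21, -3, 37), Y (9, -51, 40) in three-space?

No

The plane through U, V, W has normal n = UV × UW = (224, -56, 48) and equation n·P = 6648.
Checking the remaining points: n·X = 6648, n·Y = 6792.
Since n·Y = 6792 ≠ 6648, Y is off the plane and the points are not all coplanar.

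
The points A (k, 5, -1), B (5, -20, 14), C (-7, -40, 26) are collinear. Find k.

20

Direction BC = (-12, -20, 12). From the y-coordinate of A, the parameter along the line is τ = (5 − (-20))/(-20) = -5/4.
Then k = 5 + (-5/4)·(-12) = 20.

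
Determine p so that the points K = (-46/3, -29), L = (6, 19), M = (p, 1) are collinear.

Collinearity: (M − K) must be parallel to (L − K) = (64/3, 48).
Cross-multiplying the components: (p − (-46/3))·(48) = (30)·(64/3).
Solving gives p = -2.

-2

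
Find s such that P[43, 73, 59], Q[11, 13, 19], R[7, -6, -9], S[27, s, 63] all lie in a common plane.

The points are coplanar iff PQ · (PR × PS) = 0.
Expanding, this is linear in s: (-736)s + (40480) = 0.
So s = 55.

55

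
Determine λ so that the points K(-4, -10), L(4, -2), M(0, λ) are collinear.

The three points are collinear iff det[KL; KM] = 0.
This determinant is linear in λ: (8)λ + (48) = 0, so λ = -6.

-6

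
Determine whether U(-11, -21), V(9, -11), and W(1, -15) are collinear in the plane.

UV = (20, 10), UW = (12, 6).
Twice the signed area of △UVW is (20)(6) − (10)(12) = 0.
The triangle is degenerate (zero area), so the points are collinear.

Yes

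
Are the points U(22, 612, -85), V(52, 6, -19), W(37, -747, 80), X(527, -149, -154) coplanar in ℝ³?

Yes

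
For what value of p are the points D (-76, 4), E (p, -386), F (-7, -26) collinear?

Collinearity: (E − D) must be parallel to (F − D) = (69, -30).
Cross-multiplying the components: (p − (-76))·(-30) = (-390)·(69).
Solving gives p = 821.

821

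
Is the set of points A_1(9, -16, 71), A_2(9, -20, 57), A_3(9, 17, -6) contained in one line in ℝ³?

A_1A_2 = (0, -4, -14), A_1A_3 = (0, 33, -77).
Comparing components 2 and 3: (-4)(-77) − (-14)(33) = 770 ≠ 0, so A_1A_2 and A_1A_3 are not parallel and the points are not collinear.

No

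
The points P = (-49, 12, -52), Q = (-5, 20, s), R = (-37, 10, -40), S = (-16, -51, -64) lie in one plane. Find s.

Normal to plane PRS: n = (780, 540, -690); plane equation n·X = 4140.
Requiring n·Q = 4140: (-690)s + (6900) = 4140.
So s = 4.

4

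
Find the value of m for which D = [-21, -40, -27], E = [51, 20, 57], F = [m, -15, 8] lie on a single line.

9

Collinearity requires DE × DF = 0; each component is linear in m.
The y-component gives (84)m + (-756) = 0, so m = 9.
The remaining components then also vanish.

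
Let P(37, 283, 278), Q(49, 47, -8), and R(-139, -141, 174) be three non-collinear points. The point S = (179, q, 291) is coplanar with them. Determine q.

Coplanarity requires PQ · (PR × PS) = 0.
PQ = (12, -236, -286), PR = (-176, -424, -104); the triple product is linear in q with coefficient 51584 and constant term -28938624.
Setting it to zero: q = 561.

561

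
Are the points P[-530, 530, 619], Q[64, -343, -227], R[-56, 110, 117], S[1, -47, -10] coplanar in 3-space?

With P as base: PQ = (594, -873, -846), PR = (474, -420, -502), PS = (531, -577, -629).
PR × PS = (-25474, 31584, -50478).
PQ · (PR × PS) = 0.
The scalar triple product vanishes, so the four points are coplanar.

Yes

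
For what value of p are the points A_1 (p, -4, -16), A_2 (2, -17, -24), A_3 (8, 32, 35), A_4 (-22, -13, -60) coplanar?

-1

The points are coplanar iff A_1A_2 · (A_1A_3 × A_1A_4) = 0.
Expanding, this is linear in p: (2000)p + (2000) = 0.
So p = -1.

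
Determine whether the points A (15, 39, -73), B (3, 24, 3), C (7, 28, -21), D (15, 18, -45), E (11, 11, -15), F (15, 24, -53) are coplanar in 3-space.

No

The plane through A, B, C has normal n = AB × AC = (56, 16, 12) and equation n·P = 588.
Checking the remaining points: n·D = 588, n·E = 612, n·F = 588.
Since n·E = 612 ≠ 588, E is off the plane and the points are not all coplanar.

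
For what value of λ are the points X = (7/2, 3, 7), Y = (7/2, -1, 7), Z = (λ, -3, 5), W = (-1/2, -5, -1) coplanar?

5/2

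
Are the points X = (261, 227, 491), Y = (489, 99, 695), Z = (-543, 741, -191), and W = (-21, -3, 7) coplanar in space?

With X as base: XY = (228, -128, 204), XZ = (-804, 514, -682), XW = (-282, -230, -484).
XZ × XW = (-405636, -196812, 329868).
XY · (XZ × XW) = 0.
The scalar triple product vanishes, so the four points are coplanar.

Yes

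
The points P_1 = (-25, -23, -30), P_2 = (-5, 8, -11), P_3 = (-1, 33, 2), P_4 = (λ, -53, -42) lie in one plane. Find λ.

The points are coplanar iff P_1P_2 · (P_1P_3 × P_1P_4) = 0.
Expanding, this is linear in λ: (-72)λ + (-792) = 0.
So λ = -11.

-11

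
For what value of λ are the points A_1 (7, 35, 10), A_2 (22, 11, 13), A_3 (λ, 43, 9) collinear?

Collinearity requires A_1A_2 × A_1A_3 = 0; each component is linear in λ.
The y-component gives (3)λ + (-6) = 0, so λ = 2.
The remaining components then also vanish.

2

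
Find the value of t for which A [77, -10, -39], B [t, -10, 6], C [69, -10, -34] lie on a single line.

5

Collinearity requires AB × AC = 0; each component is linear in t.
The y-component gives (-5)t + (25) = 0, so t = 5.
The remaining components then also vanish.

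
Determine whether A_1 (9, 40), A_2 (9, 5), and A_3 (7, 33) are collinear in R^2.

No

A_1A_2 = (0, -35), A_1A_3 = (-2, -7).
Twice the signed area of △A_1A_2A_3 is (0)(-7) − (-35)(-2) = -70.
The area is nonzero, so the three points are not collinear.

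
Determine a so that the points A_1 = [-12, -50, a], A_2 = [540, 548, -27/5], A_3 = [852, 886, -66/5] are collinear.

42/5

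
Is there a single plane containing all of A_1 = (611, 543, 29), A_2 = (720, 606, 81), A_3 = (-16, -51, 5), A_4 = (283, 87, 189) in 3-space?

Yes

The four points are coplanar iff the 3×3 determinant with rows A_1A_2, A_1A_3, A_1A_4 is zero.
Rows: (109, 63, 52), (-627, -594, -24), (-328, -456, 160).
Expanding along the first row: (109)(-105984) − (63)(-108192) + (52)(91080) = 0.
Zero determinant ⇒ coplanar.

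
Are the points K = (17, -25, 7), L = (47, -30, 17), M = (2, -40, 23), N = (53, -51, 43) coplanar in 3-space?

Yes

A normal to the plane through K, L, M is n = KL × KM = (70, -630, -525).
The plane has equation n·P = 13265. For N: n·N = 13265.
Equal, so N lies in the plane and all four are coplanar.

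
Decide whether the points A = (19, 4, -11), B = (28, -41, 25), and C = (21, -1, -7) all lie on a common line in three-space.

No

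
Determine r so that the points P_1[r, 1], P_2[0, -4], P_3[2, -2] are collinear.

5

Collinearity: (P_1 − P_2) must be parallel to (P_3 − P_2) = (2, 2).
Cross-multiplying the components: (r − 0)·(2) = (5)·(2).
Solving gives r = 5.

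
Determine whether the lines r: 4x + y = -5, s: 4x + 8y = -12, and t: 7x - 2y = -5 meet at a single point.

Yes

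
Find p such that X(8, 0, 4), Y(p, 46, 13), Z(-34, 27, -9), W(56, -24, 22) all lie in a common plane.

-12

Coplanarity ⇔ det[XY; XZ; XW] = 0.
Expanding, this is linear in p: (174)p + (2088) = 0.
So p = -12.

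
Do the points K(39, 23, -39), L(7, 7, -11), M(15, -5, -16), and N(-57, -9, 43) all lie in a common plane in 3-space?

The four points are coplanar iff the 3×3 determinant with rows KL, KM, KN is zero.
Rows: (-32, -16, 28), (-24, -28, 23), (-96, -32, 82).
Expanding along the first row: (-32)(-1560) − (-16)(240) + (28)(-1920) = 0.
Zero determinant ⇒ coplanar.

Yes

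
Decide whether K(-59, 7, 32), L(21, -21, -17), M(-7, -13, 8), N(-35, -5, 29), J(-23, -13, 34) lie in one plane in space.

No

The plane through K, L, M has normal n = KL × KM = (-308, -628, -144) and equation n·P = 9168.
Checking the remaining points: n·N = 9744, n·J = 10352.
Since n·N = 9744 ≠ 9168, N is off the plane and the points are not all coplanar.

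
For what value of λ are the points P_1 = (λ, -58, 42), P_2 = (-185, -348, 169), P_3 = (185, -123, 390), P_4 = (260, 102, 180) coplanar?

The points are coplanar iff P_1P_2 · (P_1P_3 × P_1P_4) = 0.
Expanding, this is linear in λ: (96975)λ + (-969750) = 0.
So λ = 10.

10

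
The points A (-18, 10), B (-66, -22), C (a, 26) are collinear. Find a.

6

The three points are collinear iff det[AB; AC] = 0.
This determinant is linear in a: (32)a + (-192) = 0, so a = 6.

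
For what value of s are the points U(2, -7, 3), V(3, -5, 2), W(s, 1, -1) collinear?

Direction UV = (1, 2, -1). From the y-coordinate of W, the parameter along the line is τ = (1 − (-7))/2 = 4.
Then s = 2 + 4·(1) = 6.

6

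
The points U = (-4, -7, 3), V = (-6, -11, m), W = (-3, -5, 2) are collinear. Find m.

Collinearity requires UV × UW = 0; each component is linear in m.
The x-component gives (-2)m + (10) = 0, so m = 5.
The remaining components then also vanish.

5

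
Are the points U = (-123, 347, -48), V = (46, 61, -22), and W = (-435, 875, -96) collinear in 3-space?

UV = (169, -286, 26), UW = (-312, 528, -48).
Each component of UW is -24/13 times the corresponding component of UV, so UW = -24/13·UV and the points are collinear.

Yes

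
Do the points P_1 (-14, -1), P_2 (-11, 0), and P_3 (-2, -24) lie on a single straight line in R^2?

No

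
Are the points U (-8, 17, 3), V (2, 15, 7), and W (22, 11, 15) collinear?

Yes

UV = (10, -2, 4), UW = (30, -6, 12).
UV × UW = (0, 0, 0).
The cross product vanishes, so the three points are collinear.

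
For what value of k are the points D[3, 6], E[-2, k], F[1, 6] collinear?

Collinearity: (E − D) must be parallel to (F − D) = (-2, 0).
Cross-multiplying the components: (k − 6)·(-2) = (-5)·(0).
Solving gives k = 6.

6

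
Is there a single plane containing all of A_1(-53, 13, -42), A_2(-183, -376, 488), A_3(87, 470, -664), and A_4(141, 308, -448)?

No

The four points are coplanar iff the 3×3 determinant with rows A_1A_2, A_1A_3, A_1A_4 is zero.
Rows: (-130, -389, 530), (140, 457, -622), (194, 295, -406).
Expanding along the first row: (-130)(-2052) − (-389)(63828) + (530)(-47358) = -3888.
Nonzero ⇒ not coplanar.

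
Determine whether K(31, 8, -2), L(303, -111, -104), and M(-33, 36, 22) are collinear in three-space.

Yes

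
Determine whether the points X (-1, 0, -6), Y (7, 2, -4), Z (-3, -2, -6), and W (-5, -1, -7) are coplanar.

With X as base: XY = (8, 2, 2), XZ = (-2, -2, 0), XW = (-4, -1, -1).
XZ × XW = (2, -2, -6).
XY · (XZ × XW) = 0.
The scalar triple product vanishes, so the four points are coplanar.

Yes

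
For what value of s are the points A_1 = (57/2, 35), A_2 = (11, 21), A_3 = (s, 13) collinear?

The three points are collinear iff det[A_1A_2; A_1A_3] = 0.
This determinant is linear in s: (14)s + (-14) = 0, so s = 1.

1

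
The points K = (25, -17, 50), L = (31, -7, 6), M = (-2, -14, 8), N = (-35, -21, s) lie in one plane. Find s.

10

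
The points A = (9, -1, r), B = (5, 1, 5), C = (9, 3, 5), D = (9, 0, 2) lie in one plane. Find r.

Coplanarity ⇔ det[AB; AC; AD] = 0.
Expanding, this is linear in r: (12)r + (-12) = 0.
So r = 1.

1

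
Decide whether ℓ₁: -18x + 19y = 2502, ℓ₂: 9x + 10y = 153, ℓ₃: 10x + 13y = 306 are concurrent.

Intersecting ℓ₁ and ℓ₂: solving the 2×2 system gives (x, y) = (-63, 72).
Substitute into ℓ₃: (10)(-63) + (13)(72) = 306.
This equals 306, so (-63, 72) lies on all three lines and they are concurrent.

Yes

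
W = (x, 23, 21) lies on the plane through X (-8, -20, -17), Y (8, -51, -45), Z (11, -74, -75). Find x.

-31

The plane through X, Y, Z has equation 286x + 396y − 275z = -5533.
Substituting W: (286)x + (3333) = -5533, so x = -31.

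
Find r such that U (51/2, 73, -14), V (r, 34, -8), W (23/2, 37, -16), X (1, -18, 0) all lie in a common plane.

15

Coplanarity ⇔ det[UV; UW; UX] = 0.
Expanding, this is linear in r: (-686)r + (10290) = 0.
So r = 15.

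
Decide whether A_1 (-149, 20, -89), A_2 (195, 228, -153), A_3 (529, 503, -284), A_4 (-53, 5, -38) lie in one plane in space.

Yes

With A_1 as base: A_1A_2 = (344, 208, -64), A_1A_3 = (678, 483, -195), A_1A_4 = (96, -15, 51).
A_1A_3 × A_1A_4 = (21708, -53298, -56538).
A_1A_2 · (A_1A_3 × A_1A_4) = 0.
The scalar triple product vanishes, so the four points are coplanar.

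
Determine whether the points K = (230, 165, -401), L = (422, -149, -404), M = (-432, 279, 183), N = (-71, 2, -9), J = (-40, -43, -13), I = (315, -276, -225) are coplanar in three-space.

No

The plane through K, L, M has normal n = KL × KM = (-183034, -110142, -185980) and equation n·P = 14306730.
Checking the remaining points: n·N = 14448950, n·J = 14475206, n·I = 14588982.
Since n·N = 14448950 ≠ 14306730, N is off the plane and the points are not all coplanar.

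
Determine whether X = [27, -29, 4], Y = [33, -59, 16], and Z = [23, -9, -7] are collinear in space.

No

XY = (6, -30, 12), XZ = (-4, 20, -11).
XY × XZ = (90, 18, 0).
The cross product is nonzero, so the points do not lie on one line.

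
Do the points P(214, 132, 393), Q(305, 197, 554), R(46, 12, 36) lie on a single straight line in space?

PQ = (91, 65, 161), PR = (-168, -120, -357).
Comparing components 2 and 3: (65)(-357) − (161)(-120) = -3885 ≠ 0, so PQ and PR are not parallel and the points are not collinear.

No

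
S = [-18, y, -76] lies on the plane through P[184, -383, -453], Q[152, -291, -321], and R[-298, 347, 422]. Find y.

The plane through P, Q, R has equation −15860x − 35624y + 20984z = 1220000.
Substituting S: (-35624)y + (-1309304) = 1220000, so y = -71.

-71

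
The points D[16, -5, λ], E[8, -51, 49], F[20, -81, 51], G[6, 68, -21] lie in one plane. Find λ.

The points are coplanar iff DE · (DF × DG) = 0.
Expanding, this is linear in λ: (-1368)λ + (13680) = 0.
So λ = 10.

10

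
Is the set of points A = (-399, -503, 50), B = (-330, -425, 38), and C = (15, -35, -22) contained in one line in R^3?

AB = (69, 78, -12), AC = (414, 468, -72).
Each component of AC is 6 times the corresponding component of AB, so AC = 6·AB and the points are collinear.

Yes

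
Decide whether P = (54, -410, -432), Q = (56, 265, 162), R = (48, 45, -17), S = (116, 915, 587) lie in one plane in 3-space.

No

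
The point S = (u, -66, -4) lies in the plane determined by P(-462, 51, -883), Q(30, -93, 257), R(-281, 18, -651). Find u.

A normal to the plane is n = PQ × PR = (4212, 92196, 9828).
S lies in the plane iff n · PS = 0.
This gives (4212)u + (-202176) = 0, so u = 48.

48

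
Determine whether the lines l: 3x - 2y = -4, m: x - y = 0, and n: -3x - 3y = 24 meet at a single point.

Lines aᵢx + bᵢy = cᵢ with pairwise distinct directions are concurrent exactly when det[aᵢ bᵢ cᵢ] = 0.
Here the determinant is 0.
It vanishes, so the lines are concurrent at (-4, -4).

Yes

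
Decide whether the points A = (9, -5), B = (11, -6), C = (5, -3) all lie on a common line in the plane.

Yes

AB = (2, -1), AC = (-4, 2).
Twice the signed area of △ABC is (2)(2) − (-1)(-4) = 0.
The triangle is degenerate (zero area), so the points are collinear.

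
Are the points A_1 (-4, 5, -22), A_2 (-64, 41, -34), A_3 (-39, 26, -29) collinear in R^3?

A_1A_2 = (-60, 36, -12), A_1A_3 = (-35, 21, -7).
Each component of A_1A_3 is 7/12 times the corresponding component of A_1A_2, so A_1A_3 = 7/12·A_1A_2 and the points are collinear.

Yes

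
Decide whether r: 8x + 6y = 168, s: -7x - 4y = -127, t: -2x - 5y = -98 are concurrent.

Yes

Intersecting r and s: solving the 2×2 system gives (x, y) = (9, 16).
Substitute into t: (-2)(9) + (-5)(16) = -98.
This equals -98, so (9, 16) lies on all three lines and they are concurrent.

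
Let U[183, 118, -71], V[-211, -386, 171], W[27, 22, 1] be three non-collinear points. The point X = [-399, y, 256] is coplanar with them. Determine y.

-494

A normal to the plane is n = UV × UW = (-13056, -9384, -40800).
X lies in the plane iff n · UX = 0.
This gives (-9384)y + (-4635696) = 0, so y = -494.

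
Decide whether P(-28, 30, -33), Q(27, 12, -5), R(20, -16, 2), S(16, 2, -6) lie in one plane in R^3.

No

A normal to the plane through P, Q, R is n = PQ × PR = (658, -581, -1666).
The plane has equation n·X = 19124. For S: n·S = 19362.
19362 ≠ 19124, so S is off the plane.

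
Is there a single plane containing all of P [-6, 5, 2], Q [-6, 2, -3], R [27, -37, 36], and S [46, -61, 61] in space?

No

With P as base: PQ = (0, -3, -5), PR = (33, -42, 34), PS = (52, -66, 59).
PR × PS = (-234, -179, 6).
PQ · (PR × PS) = 507.
Since 507 ≠ 0, the four points are not coplanar.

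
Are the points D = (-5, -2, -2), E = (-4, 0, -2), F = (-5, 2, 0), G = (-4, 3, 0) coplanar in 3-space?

No

With D as base: DE = (1, 2, 0), DF = (0, 4, 2), DG = (1, 5, 2).
DF × DG = (-2, 2, -4).
DE · (DF × DG) = 2.
Since 2 ≠ 0, the four points are not coplanar.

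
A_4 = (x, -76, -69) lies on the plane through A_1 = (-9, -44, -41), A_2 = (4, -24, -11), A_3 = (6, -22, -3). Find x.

Coplanarity requires A_1A_2 · (A_1A_3 × A_1A_4) = 0.
A_1A_2 = (13, 20, 30), A_1A_3 = (15, 22, 38); the triple product is linear in x with coefficient 100 and constant term 2700.
Setting it to zero: x = -27.

-27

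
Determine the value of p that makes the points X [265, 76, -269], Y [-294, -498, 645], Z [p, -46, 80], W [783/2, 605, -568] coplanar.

71/2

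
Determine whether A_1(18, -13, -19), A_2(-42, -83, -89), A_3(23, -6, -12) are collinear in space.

No

A_1A_2 = (-60, -70, -70), A_1A_3 = (5, 7, 7).
Comparing components 3 and 1: (-70)(5) − (-60)(7) = 70 ≠ 0, so A_1A_2 and A_1A_3 are not parallel and the points are not collinear.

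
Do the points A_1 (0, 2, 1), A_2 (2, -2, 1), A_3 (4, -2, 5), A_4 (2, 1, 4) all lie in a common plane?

With A_1 as base: A_1A_2 = (2, -4, 0), A_1A_3 = (4, -4, 4), A_1A_4 = (2, -1, 3).
A_1A_3 × A_1A_4 = (-8, -4, 4).
A_1A_2 · (A_1A_3 × A_1A_4) = 0.
The scalar triple product vanishes, so the four points are coplanar.

Yes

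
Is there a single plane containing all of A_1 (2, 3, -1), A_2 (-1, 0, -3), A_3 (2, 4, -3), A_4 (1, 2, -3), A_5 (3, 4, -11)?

The plane through A_1, A_2, A_3 has normal n = A_1A_2 × A_1A_3 = (8, -6, -3) and equation n·P = 1.
Checking the remaining points: n·A_4 = 5, n·A_5 = 33.
Since n·A_4 = 5 ≠ 1, A_4 is off the plane and the points are not all coplanar.

No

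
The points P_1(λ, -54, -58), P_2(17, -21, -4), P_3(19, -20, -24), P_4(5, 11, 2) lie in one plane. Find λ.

35

The points are coplanar iff P_1P_2 · (P_1P_3 × P_1P_4) = 0.
Expanding, this is linear in λ: (-646)λ + (22610) = 0.
So λ = 35.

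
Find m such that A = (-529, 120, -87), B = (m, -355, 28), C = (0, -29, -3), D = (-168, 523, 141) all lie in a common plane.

556

Normal to plane ACD: n = (-67824, -90288, 266976); plane equation n·P = 1817424.
Requiring n·B = 1817424: (-67824)m + (39527568) = 1817424.
So m = 556.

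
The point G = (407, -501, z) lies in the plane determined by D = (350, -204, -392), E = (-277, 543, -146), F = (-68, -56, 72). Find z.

-218

Coplanarity requires DE · (DF × DG) = 0.
DE = (-627, 747, 246), DF = (-418, 148, 464); the triple product is linear in z with coefficient 219450 and constant term 47840100.
Setting it to zero: z = -218.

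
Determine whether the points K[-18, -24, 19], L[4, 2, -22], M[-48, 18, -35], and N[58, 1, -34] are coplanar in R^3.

No

With K as base: KL = (22, 26, -41), KM = (-30, 42, -54), KN = (76, 25, -53).
KM × KN = (-876, -5694, -3942).
KL · (KM × KN) = -5694.
Since -5694 ≠ 0, the four points are not coplanar.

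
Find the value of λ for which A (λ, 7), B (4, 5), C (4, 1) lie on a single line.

Collinearity: (A − B) must be parallel to (C − B) = (0, -4).
Cross-multiplying the components: (λ − 4)·(-4) = (2)·(0).
Solving gives λ = 4.

4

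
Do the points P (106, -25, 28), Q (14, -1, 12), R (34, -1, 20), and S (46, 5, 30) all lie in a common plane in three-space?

Yes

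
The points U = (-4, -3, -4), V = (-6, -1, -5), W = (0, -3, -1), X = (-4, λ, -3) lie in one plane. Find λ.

Normal to plane UVW: n = (6, 2, -8); plane equation n·P = 2.
Requiring n·X = 2: (2)λ + (0) = 2.
So λ = 1.

1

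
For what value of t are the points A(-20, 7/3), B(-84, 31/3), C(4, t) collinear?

-2/3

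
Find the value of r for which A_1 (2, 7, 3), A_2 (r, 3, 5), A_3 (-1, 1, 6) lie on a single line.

Collinearity requires A_1A_2 × A_1A_3 = 0; each component is linear in r.
The y-component gives (-3)r + (0) = 0, so r = 0.
The remaining components then also vanish.

0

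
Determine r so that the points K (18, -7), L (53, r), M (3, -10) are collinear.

Collinearity: (L − K) must be parallel to (M − K) = (-15, -3).
Cross-multiplying the components: (r − (-7))·(-15) = (35)·(-3).
Solving gives r = 0.

0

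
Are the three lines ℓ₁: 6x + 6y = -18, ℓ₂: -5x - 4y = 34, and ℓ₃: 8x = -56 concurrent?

No

Lines aᵢx + bᵢy = cᵢ with pairwise distinct directions are concurrent exactly when det[aᵢ bᵢ cᵢ] = 0.
Here the determinant is 720.
Nonzero, so no common point exists.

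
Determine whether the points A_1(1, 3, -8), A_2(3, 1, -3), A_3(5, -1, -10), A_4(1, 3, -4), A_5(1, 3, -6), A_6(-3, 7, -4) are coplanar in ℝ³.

Yes

The plane through A_1, A_2, A_3 has normal n = A_1A_2 × A_1A_3 = (24, 24, 0) and equation n·P = 96.
Checking the remaining points: n·A_4 = 96, n·A_5 = 96, n·A_6 = 96.
All equal 96, so all 6 points lie in one plane.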